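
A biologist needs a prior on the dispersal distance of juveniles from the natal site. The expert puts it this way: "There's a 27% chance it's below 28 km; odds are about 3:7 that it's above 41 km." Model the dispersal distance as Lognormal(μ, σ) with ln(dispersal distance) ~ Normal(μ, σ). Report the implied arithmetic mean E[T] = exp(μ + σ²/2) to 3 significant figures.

E[T] ≈ 36.4 km

If T ~ Lognormal(μ,σ) then ln T ~ Normal(μ,σ), so the p-quantile of ln T is μ + z_p·σ.
ln(28) = 3.332 and ln(41) = 3.714; z_{0.27} = -0.6128, z_{0.7} = 0.5244.
σ = (3.714 − 3.332)/(0.5244 − (-0.6128)) = 0.335.
μ = 3.332 − (-0.6128)·0.335 = 3.538.
E[T] = exp(μ + σ²/2) = exp(3.538 + 0.0562) = 36.4 km.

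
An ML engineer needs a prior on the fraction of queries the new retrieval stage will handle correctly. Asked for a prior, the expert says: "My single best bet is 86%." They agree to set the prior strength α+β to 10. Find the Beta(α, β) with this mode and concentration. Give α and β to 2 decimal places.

α = 7.88, β = 2.12

For α,β > 1 the Beta mode is (α−1)/(α+β−2). With α+β = 10, the mode is (α−1)/8.
Set (α−1)/8 = 0.86 → α = 1 + 0.86·8 = 7.88.
β = 10 − α = 2.12.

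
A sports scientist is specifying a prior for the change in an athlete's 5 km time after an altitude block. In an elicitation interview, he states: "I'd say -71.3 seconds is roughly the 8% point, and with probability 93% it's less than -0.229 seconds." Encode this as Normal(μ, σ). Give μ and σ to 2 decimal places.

The p-quantile of Normal(μ,σ) is μ + z_p·σ, with z_{0.08} = -1.405 and z_{0.93} = 1.476.
Eliminate σ: μ = (z₂·x₁ − z₁·x₂)/(z₂ − z₁) = (1.476·-71.3 − (-1.405)·-0.229)/2.881 = -36.64.
Then σ = (x₂ − x₁)/(z₂ − z₁) = (-0.229 − -71.3)/2.881 = 24.67.

μ = -36.64, σ = 24.67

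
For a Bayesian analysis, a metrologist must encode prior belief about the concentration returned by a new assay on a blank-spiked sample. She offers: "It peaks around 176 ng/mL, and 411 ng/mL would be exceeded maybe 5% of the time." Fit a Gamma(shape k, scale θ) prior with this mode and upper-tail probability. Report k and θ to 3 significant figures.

k ≈ 4.8, θ ≈ 46.3

Gamma(k,θ) with k>1 has mode (k−1)θ, so θ = 176/(k−1).
Need P(X < 411) = 0.95 with θ tied to k this way. Start at k = 2, θ = 176: P(X<411) ≈ 0.677.
Too low — raise k to concentrate. Iterating converges to k ≈ 4.8.
Then θ = 176/(4.8−1) ≈ 46.3.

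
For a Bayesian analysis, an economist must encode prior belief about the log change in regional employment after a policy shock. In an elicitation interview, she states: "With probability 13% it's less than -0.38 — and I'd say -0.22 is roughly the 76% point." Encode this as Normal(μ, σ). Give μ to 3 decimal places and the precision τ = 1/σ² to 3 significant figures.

μ = -0.282, τ = 131

For Normal(μ,σ), the p-quantile is μ + z_p·σ. Here z_{0.13} = -1.126, z_{0.76} = 0.7063.
So -0.38 = μ − 1.126σ and -0.22 = μ + 0.7063σ.
Subtracting: σ = (-0.22 − -0.38)/(0.7063 − (-1.126)) = 0.087.
Then μ = -0.38 − (-1.126)·0.087 = -0.282.
Precision τ = 1/σ² = 1/0.0873² = 131.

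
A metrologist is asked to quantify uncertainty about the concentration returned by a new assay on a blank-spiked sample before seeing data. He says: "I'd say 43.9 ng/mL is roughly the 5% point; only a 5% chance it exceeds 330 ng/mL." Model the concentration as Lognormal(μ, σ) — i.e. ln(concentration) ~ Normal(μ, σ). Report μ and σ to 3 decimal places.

If T ~ Lognormal(μ,σ) then ln T ~ Normal(μ,σ), so the p-quantile of ln T is μ + z_p·σ.
ln(43.9) = 3.782 and ln(330) = 5.799; z_{0.05} = -1.645, z_{0.95} = 1.645.
σ = (5.799 − 3.782)/(1.645 − (-1.645)) = 0.613.
μ = 3.782 − (-1.645)·0.613 = 4.791.

μ ≈ 4.791, σ ≈ 0.613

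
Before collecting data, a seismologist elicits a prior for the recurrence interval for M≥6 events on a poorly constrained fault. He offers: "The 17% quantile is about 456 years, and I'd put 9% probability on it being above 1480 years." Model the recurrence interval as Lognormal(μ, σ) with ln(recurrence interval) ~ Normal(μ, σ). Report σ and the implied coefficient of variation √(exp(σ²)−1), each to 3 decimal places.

σ ≈ 0.513, CV ≈ 0.549

If T ~ Lognormal(μ,σ) then ln T ~ Normal(μ,σ), so the p-quantile of ln T is μ + z_p·σ.
ln(456) = 6.122 and ln(1480) = 7.3; z_{0.17} = -0.9542, z_{0.91} = 1.341.
σ = (7.3 − 6.122)/(1.341 − (-0.9542)) = 0.513.
μ = 6.122 − (-0.9542)·0.513 = 6.612.
CV = √(exp(σ²)−1) = √(exp(0.2632)−1) = 0.549.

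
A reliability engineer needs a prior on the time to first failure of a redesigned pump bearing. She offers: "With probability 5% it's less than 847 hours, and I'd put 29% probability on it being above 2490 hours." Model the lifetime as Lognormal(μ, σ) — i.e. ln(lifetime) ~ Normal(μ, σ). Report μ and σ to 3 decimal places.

If T ~ Lognormal(μ,σ) then ln T ~ Normal(μ,σ), so the p-quantile of ln T is μ + z_p·σ.
ln(847) = 6.742 and ln(2490) = 7.82; z_{0.05} = -1.645, z_{0.71} = 0.5534.
σ = (7.82 − 6.742)/(0.5534 − (-1.645)) = 0.491.
μ = 6.742 − (-1.645)·0.491 = 7.549.

μ ≈ 7.549, σ ≈ 0.491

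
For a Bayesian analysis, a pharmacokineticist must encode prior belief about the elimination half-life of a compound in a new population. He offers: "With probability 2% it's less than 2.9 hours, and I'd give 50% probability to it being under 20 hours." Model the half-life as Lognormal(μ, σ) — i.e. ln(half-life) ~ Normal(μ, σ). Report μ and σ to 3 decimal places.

If T ~ Lognormal(μ,σ) then ln T ~ Normal(μ,σ), so the p-quantile of ln T is μ + z_p·σ.
ln(2.9) = 1.065 and ln(20) = 2.996; z_{0.02} = -2.054, z_{0.5} = 0.
σ = (2.996 − 1.065)/(0 − (-2.054)) = 0.940.
μ = 1.065 − (-2.054)·0.940 = 2.996.

μ ≈ 2.996, σ ≈ 0.940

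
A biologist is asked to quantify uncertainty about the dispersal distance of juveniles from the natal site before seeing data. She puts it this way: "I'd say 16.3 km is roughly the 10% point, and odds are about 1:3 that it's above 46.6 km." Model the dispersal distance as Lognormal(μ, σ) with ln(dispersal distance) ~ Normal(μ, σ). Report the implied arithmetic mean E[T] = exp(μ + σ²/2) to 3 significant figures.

If T ~ Lognormal(μ,σ) then ln T ~ Normal(μ,σ), so the p-quantile of ln T is μ + z_p·σ.
ln(16.3) = 2.791 and ln(46.6) = 3.842; z_{0.1} = -1.282, z_{0.75} = 0.6745.
σ = (3.842 − 2.791)/(0.6745 − (-1.282)) = 0.537.
μ = 2.791 − (-1.282)·0.537 = 3.479.
E[T] = exp(μ + σ²/2) = exp(3.479 + 0.1442) = 37.5 km.

E[T] ≈ 37.5 km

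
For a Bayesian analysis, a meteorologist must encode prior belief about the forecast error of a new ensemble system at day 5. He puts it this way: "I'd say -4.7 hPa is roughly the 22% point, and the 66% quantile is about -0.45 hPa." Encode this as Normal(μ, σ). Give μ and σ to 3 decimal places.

The p-quantile of Normal(μ,σ) is μ + z_p·σ, with z_{0.22} = -0.7722 and z_{0.66} = 0.4125.
Eliminate σ: μ = (z₂·x₁ − z₁·x₂)/(z₂ − z₁) = (0.4125·-4.7 − (-0.7722)·-0.45)/1.185 = -1.930.
Then σ = (x₂ − x₁)/(z₂ − z₁) = (-0.45 − -4.7)/1.185 = 3.588.

μ = -1.930, σ = 3.588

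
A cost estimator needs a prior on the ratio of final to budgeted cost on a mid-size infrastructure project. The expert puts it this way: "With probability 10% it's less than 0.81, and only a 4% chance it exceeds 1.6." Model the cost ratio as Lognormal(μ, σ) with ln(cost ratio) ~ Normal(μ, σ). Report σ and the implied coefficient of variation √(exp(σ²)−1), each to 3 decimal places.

σ ≈ 0.224, CV ≈ 0.227

If T ~ Lognormal(μ,σ) then ln T ~ Normal(μ,σ), so the p-quantile of ln T is μ + z_p·σ.
ln(0.81) = -0.2107 and ln(1.6) = 0.47; z_{0.1} = -1.282, z_{0.96} = 1.751.
σ = (0.47 − -0.2107)/(1.751 − (-1.282)) = 0.224.
μ = -0.2107 − (-1.282)·0.224 = 0.077.
CV = √(exp(σ²)−1) = √(exp(0.0504)−1) = 0.227.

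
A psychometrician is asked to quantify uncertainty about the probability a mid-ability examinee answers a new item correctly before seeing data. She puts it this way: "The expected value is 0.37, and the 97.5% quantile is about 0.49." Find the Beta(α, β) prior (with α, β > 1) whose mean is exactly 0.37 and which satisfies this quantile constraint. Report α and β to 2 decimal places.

α ≈ 23.98, β ≈ 40.84

With mean 0.37 fixed, write α = 0.37s, β = 0.63s where s = α+β.
Need P(θ < 0.49) = 0.975 under Beta(0.37s, 0.63s). Normal approximation: (q−m)/√(m(1−m)/s) ≈ z_{0.975} = 1.96, so s ≈ 0.37·0.63·(1.96)²/(0.49−0.37)² = 62.2.
At s = 62.2: P(θ<0.49) ≈ 0.973. Adjusting to match 0.975 gives s ≈ 64.82.
So α = 0.37·64.82 ≈ 23.98, β = 0.63·64.82 ≈ 40.84.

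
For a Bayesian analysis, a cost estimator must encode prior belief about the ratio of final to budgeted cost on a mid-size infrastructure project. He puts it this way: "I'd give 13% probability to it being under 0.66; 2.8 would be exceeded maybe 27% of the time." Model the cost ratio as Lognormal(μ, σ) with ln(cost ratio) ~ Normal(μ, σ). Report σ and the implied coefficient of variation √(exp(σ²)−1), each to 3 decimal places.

If T ~ Lognormal(μ,σ) then ln T ~ Normal(μ,σ), so the p-quantile of ln T is μ + z_p·σ.
ln(0.66) = -0.4155 and ln(2.8) = 1.03; z_{0.13} = -1.126, z_{0.73} = 0.6128.
σ = (1.03 − -0.4155)/(0.6128 − (-1.126)) = 0.831.
μ = -0.4155 − (-1.126)·0.831 = 0.520.
CV = √(exp(σ²)−1) = √(exp(0.6904)−1) = 0.997.

σ ≈ 0.831, CV ≈ 0.997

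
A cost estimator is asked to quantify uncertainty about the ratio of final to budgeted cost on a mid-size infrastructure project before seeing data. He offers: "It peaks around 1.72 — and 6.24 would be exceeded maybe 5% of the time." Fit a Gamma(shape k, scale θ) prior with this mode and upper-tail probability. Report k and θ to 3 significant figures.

Gamma(k,θ) with k>1 has mode (k−1)θ, so θ = 1.72/(k−1).
Need P(X < 6.24) = 0.95 with θ tied to k this way. Start at k = 2, θ = 1.72: P(X<6.24) ≈ 0.877.
Too low — raise k to concentrate. Iterating converges to k ≈ 2.54.
Then θ = 1.72/(2.54−1) ≈ 1.11.

k ≈ 2.54, θ ≈ 1.11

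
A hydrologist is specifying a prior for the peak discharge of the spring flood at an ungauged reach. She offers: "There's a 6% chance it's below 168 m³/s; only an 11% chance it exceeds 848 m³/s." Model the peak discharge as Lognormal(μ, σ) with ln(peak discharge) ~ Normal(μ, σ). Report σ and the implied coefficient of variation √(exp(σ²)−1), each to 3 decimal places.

σ ≈ 0.582, CV ≈ 0.635

If T ~ Lognormal(μ,σ) then ln T ~ Normal(μ,σ), so the p-quantile of ln T is μ + z_p·σ.
ln(168) = 5.124 and ln(848) = 6.743; z_{0.06} = -1.555, z_{0.89} = 1.227.
σ = (6.743 − 5.124)/(1.227 − (-1.555)) = 0.582.
μ = 5.124 − (-1.555)·0.582 = 6.029.
CV = √(exp(σ²)−1) = √(exp(0.3388)−1) = 0.635.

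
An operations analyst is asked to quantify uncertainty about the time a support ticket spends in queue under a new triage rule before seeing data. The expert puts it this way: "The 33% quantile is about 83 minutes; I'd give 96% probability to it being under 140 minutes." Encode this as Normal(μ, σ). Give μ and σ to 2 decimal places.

μ = 94.45, σ = 26.02

The p-quantile of Normal(μ,σ) is μ + z_p·σ, with z_{0.33} = -0.4399 and z_{0.96} = 1.751.
Eliminate σ: μ = (z₂·x₁ − z₁·x₂)/(z₂ − z₁) = (1.751·83 − (-0.4399)·140)/2.191 = 94.45.
Then σ = (x₂ − x₁)/(z₂ − z₁) = (140 − 83)/2.191 = 26.02.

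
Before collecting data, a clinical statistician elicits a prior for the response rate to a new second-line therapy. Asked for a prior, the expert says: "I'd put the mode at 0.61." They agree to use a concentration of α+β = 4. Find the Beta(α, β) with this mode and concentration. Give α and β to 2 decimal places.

α = 2.22, β = 1.78

For α,β > 1 the Beta mode is (α−1)/(α+β−2). With α+β = 4, the mode is (α−1)/2.
Set (α−1)/2 = 0.61 → α = 1 + 0.61·2 = 2.22.
β = 4 − α = 1.78.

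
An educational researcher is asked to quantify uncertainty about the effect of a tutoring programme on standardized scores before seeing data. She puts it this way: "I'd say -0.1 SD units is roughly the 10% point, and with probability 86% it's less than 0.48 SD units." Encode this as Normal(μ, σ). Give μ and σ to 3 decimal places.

For Normal(μ,σ), the p-quantile is μ + z_p·σ. Here z_{0.1} = -1.282, z_{0.86} = 1.08.
So -0.1 = μ − 1.282σ and 0.48 = μ + 1.08σ.
Subtracting: σ = (0.48 − -0.1)/(1.08 − (-1.282)) = 0.246.
Then μ = -0.1 − (-1.282)·0.246 = 0.215.

μ = 0.215, σ = 0.246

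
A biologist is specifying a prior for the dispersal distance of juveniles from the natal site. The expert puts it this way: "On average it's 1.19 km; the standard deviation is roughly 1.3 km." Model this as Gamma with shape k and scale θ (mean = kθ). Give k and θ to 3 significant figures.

k ≈ 0.838, θ ≈ 1.42

For Gamma(k, scale θ): mean = kθ, variance = kθ², so CV = 1/√k.
CV = SD/mean = 1.3/1.19 = 1.092, hence k = 1/CV² = 0.838.
Then θ = mean/k = 1.19/0.838 = 1.42.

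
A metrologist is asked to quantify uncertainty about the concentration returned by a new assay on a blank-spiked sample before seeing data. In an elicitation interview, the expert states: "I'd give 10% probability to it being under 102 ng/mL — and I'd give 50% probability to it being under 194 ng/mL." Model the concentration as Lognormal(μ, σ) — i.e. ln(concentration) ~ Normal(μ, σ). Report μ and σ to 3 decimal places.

If T ~ Lognormal(μ,σ) then ln T ~ Normal(μ,σ), so the p-quantile of ln T is μ + z_p·σ.
ln(102) = 4.625 and ln(194) = 5.268; z_{0.1} = -1.282, z_{0.5} = 0.
σ = (5.268 − 4.625)/(0 − (-1.282)) = 0.502.
μ = 4.625 − (-1.282)·0.502 = 5.268.

μ ≈ 5.268, σ ≈ 0.502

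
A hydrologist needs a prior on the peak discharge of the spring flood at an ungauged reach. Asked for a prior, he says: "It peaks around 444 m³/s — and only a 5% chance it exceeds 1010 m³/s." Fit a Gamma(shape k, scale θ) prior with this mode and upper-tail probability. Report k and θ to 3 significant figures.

Gamma(k,θ) with k>1 has mode (k−1)θ, so θ = 444/(k−1).
Need P(X < 1010) = 0.95 with θ tied to k this way. Start at k = 2, θ = 444: P(X<1010) ≈ 0.663.
Too low — raise k to concentrate. Iterating converges to k ≈ 5.06.
Then θ = 444/(5.06−1) ≈ 109.

k ≈ 5.06, θ ≈ 109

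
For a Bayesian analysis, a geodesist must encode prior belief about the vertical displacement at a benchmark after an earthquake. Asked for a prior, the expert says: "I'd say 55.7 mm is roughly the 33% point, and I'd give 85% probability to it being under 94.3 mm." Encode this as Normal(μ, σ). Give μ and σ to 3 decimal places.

μ = 67.202, σ = 26.146

The p-quantile of Normal(μ,σ) is μ + z_p·σ, with z_{0.33} = -0.4399 and z_{0.85} = 1.036.
Eliminate σ: μ = (z₂·x₁ − z₁·x₂)/(z₂ − z₁) = (1.036·55.7 − (-0.4399)·94.3)/1.476 = 67.202.
Then σ = (x₂ − x₁)/(z₂ − z₁) = (94.3 − 55.7)/1.476 = 26.146.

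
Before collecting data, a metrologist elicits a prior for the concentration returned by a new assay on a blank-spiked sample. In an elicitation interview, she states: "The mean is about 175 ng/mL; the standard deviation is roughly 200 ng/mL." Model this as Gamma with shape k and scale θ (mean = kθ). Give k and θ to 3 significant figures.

For Gamma(k, scale θ): mean = kθ, variance = kθ², so CV = 1/√k.
CV = SD/mean = 200/175 = 1.143, hence k = 1/CV² = 0.766.
Then θ = mean/k = 175/0.766 = 229.

k ≈ 0.766, θ ≈ 229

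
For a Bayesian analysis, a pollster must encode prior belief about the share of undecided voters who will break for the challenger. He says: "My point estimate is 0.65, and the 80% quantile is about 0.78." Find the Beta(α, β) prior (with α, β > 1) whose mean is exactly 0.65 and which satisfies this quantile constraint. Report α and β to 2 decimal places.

α ≈ 6.43, β ≈ 3.46

With mean 0.65 fixed, write α = 0.65s, β = 0.35s where s = α+β.
Need P(θ < 0.78) = 0.8 under Beta(0.65s, 0.35s). Normal approximation: (q−m)/√(m(1−m)/s) ≈ z_{0.8} = 0.842, so s ≈ 0.65·0.35·(0.842)²/(0.78−0.65)² = 9.5.
At s = 9.5: P(θ<0.78) ≈ 0.795. Adjusting to match 0.8 gives s ≈ 9.89.
So α = 0.65·9.89 ≈ 6.43, β = 0.35·9.89 ≈ 3.46.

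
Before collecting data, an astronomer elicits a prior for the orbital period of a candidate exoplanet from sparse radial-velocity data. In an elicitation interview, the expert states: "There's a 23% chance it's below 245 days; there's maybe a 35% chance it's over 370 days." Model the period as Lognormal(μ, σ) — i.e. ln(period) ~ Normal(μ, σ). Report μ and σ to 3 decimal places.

If T ~ Lognormal(μ,σ) then ln T ~ Normal(μ,σ), so the p-quantile of ln T is μ + z_p·σ.
ln(245) = 5.501 and ln(370) = 5.914; z_{0.23} = -0.7388, z_{0.65} = 0.3853.
σ = (5.914 − 5.501)/(0.3853 − (-0.7388)) = 0.367.
μ = 5.501 − (-0.7388)·0.367 = 5.772.

μ ≈ 5.772, σ ≈ 0.367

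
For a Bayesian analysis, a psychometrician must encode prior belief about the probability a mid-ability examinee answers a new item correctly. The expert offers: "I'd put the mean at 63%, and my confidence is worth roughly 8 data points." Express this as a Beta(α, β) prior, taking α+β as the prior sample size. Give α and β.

Under the effective-sample-size interpretation, Beta(α, β) has prior mean α/(α+β) and prior sample size α+β.
So α+β = 8 and α/(α+β) = 0.63, giving α = 0.63·8 = 5.04 and β = 8 − 5.04 = 2.96.

α = 5.04, β = 2.96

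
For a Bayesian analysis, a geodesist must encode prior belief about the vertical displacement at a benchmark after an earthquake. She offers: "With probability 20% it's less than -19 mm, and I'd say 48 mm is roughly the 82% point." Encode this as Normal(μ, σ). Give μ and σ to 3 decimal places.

μ = 13.094, σ = 38.133

The p-quantile of Normal(μ,σ) is μ + z_p·σ, with z_{0.2} = -0.8416 and z_{0.82} = 0.9154.
Eliminate σ: μ = (z₂·x₁ − z₁·x₂)/(z₂ − z₁) = (0.9154·-19 − (-0.8416)·48)/1.757 = 13.094.
Then σ = (x₂ − x₁)/(z₂ − z₁) = (48 − -19)/1.757 = 38.133.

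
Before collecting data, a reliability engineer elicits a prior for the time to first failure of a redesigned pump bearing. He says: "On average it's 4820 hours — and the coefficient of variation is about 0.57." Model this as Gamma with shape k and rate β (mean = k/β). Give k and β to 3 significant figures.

k ≈ 3.08, β ≈ 0.000639

For Gamma(k, rate β): mean = k/β, variance = k/β², so CV = 1/√k.
CV = 0.57, hence k = 1/CV² = 3.08.
Then β = k/mean = 3.08/4820 = 0.000639.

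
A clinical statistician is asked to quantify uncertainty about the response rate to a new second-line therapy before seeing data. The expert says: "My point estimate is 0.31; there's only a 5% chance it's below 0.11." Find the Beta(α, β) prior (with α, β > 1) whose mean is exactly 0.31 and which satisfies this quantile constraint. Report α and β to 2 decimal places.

With mean 0.31 fixed, write α = 0.31s, β = 0.69s where s = α+β.
Need P(θ < 0.11) = 0.05 under Beta(0.31s, 0.69s). Normal approximation: (q−m)/√(m(1−m)/s) ≈ z_{0.05} = -1.64, so s ≈ 0.31·0.69·(-1.64)²/(0.11−0.31)² = 14.5.
At s = 14.5: P(θ<0.11) ≈ 0.026. Adjusting to match 0.05 gives s ≈ 10.76.
So α = 0.31·10.76 ≈ 3.34, β = 0.69·10.76 ≈ 7.42.

α ≈ 3.34, β ≈ 7.42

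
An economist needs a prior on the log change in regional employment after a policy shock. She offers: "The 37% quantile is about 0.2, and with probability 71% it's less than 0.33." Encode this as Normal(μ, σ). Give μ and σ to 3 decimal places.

μ = 0.249, σ = 0.147

For Normal(μ,σ), the p-quantile is μ + z_p·σ. Here z_{0.37} = -0.3319, z_{0.71} = 0.5534.
So 0.2 = μ − 0.3319σ and 0.33 = μ + 0.5534σ.
Subtracting: σ = (0.33 − 0.2)/(0.5534 − (-0.3319)) = 0.147.
Then μ = 0.2 − (-0.3319)·0.147 = 0.249.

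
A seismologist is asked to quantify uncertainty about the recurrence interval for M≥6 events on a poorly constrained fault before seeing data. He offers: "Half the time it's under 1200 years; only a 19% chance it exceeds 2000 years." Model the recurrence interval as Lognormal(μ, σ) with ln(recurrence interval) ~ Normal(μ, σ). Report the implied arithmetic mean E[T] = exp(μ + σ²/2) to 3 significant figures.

If T ~ Lognormal(μ,σ) then ln T ~ Normal(μ,σ), so the p-quantile of ln T is μ + z_p·σ.
ln(1200) = 7.09 and ln(2000) = 7.601; z_{0.5} = 0, z_{0.81} = 0.8779.
σ = (7.601 − 7.09)/(0.8779 − (0)) = 0.582.
μ = 7.09 − (0)·0.582 = 7.090.
E[T] = exp(μ + σ²/2) = exp(7.090 + 0.1693) = 1420 years.

E[T] ≈ 1420 years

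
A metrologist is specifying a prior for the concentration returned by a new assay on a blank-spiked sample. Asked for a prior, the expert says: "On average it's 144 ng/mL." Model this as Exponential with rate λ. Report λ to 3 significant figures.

Exponential mean = 1/λ, so λ = 1/144.0 = 0.00694.

λ ≈ 0.00694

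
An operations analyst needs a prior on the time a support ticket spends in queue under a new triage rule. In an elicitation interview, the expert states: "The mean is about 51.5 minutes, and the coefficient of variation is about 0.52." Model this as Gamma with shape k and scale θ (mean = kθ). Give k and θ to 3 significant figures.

k ≈ 3.7, θ ≈ 13.9

For Gamma(k, scale θ): mean = kθ, variance = kθ², so CV = 1/√k.
CV = 0.52, hence k = 1/CV² = 3.7.
Then θ = mean/k = 51.5/3.7 = 13.9.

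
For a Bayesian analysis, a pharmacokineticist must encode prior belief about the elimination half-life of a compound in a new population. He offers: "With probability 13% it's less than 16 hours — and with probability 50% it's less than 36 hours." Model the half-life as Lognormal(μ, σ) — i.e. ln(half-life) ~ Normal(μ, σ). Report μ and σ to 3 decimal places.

If T ~ Lognormal(μ,σ) then ln T ~ Normal(μ,σ), so the p-quantile of ln T is μ + z_p·σ.
ln(16) = 2.773 and ln(36) = 3.584; z_{0.13} = -1.126, z_{0.5} = 0.
σ = (3.584 − 2.773)/(0 − (-1.126)) = 0.720.
μ = 2.773 − (-1.126)·0.720 = 3.584.

μ ≈ 3.584, σ ≈ 0.720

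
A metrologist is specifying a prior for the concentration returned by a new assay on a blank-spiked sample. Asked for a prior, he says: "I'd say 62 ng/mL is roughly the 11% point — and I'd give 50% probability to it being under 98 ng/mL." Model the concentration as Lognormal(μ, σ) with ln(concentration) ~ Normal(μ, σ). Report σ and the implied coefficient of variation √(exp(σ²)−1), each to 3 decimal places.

σ ≈ 0.373, CV ≈ 0.387

If T ~ Lognormal(μ,σ) then ln T ~ Normal(μ,σ), so the p-quantile of ln T is μ + z_p·σ.
ln(62) = 4.127 and ln(98) = 4.585; z_{0.11} = -1.227, z_{0.5} = 0.
σ = (4.585 − 4.127)/(0 − (-1.227)) = 0.373.
μ = 4.127 − (-1.227)·0.373 = 4.585.
CV = √(exp(σ²)−1) = √(exp(0.1393)−1) = 0.387.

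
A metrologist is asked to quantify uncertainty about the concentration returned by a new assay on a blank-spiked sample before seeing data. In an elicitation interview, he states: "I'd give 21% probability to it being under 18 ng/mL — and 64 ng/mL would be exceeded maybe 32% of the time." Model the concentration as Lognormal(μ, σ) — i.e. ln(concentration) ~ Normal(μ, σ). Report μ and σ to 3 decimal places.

If T ~ Lognormal(μ,σ) then ln T ~ Normal(μ,σ), so the p-quantile of ln T is μ + z_p·σ.
ln(18) = 2.89 and ln(64) = 4.159; z_{0.21} = -0.8064, z_{0.68} = 0.4677.
σ = (4.159 − 2.89)/(0.4677 − (-0.8064)) = 0.996.
μ = 2.89 − (-0.8064)·0.996 = 3.693.

μ ≈ 3.693, σ ≈ 0.996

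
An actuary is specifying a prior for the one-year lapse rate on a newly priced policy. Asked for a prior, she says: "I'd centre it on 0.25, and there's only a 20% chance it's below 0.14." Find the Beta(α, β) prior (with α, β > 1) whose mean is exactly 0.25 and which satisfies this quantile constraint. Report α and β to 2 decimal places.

α ≈ 2.84, β ≈ 8.52

With mean 0.25 fixed, write α = 0.25s, β = 0.75s where s = α+β.
Need P(θ < 0.14) = 0.2 under Beta(0.25s, 0.75s). Normal approximation: (q−m)/√(m(1−m)/s) ≈ z_{0.2} = -0.842, so s ≈ 0.25·0.75·(-0.842)²/(0.14−0.25)² = 11.0.
At s = 11.0: P(θ<0.14) ≈ 0.205. Adjusting to match 0.2 gives s ≈ 11.36.
So α = 0.25·11.36 ≈ 2.84, β = 0.75·11.36 ≈ 8.52.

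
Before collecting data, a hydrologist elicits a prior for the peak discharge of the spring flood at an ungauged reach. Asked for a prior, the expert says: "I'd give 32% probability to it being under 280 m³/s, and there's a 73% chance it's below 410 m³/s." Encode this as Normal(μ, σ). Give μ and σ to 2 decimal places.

The p-quantile of Normal(μ,σ) is μ + z_p·σ, with z_{0.32} = -0.4677 and z_{0.73} = 0.6128.
Eliminate σ: μ = (z₂·x₁ − z₁·x₂)/(z₂ − z₁) = (0.6128·280 − (-0.4677)·410)/1.081 = 336.27.
Then σ = (x₂ − x₁)/(z₂ − z₁) = (410 − 280)/1.081 = 120.31.

μ = 336.27, σ = 120.31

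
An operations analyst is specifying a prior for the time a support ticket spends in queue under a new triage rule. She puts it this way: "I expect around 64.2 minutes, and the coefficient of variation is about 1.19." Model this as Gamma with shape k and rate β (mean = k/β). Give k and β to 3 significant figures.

k ≈ 0.706, β ≈ 0.011

For Gamma(k, rate β): mean = k/β, variance = k/β², so CV = 1/√k.
CV = 1.19, hence k = 1/CV² = 0.706.
Then β = k/mean = 0.706/64.2 = 0.011.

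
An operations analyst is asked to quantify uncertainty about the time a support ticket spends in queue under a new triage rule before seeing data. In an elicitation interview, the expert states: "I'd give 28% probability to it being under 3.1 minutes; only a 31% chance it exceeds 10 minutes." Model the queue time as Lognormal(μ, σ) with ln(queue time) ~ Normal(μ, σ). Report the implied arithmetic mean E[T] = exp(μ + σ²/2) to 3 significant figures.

E[T] ≈ 10.5 minutes

If T ~ Lognormal(μ,σ) then ln T ~ Normal(μ,σ), so the p-quantile of ln T is μ + z_p·σ.
ln(3.1) = 1.131 and ln(10) = 2.303; z_{0.28} = -0.5828, z_{0.69} = 0.4959.
σ = (2.303 − 1.131)/(0.4959 − (-0.5828)) = 1.086.
μ = 1.131 − (-0.5828)·1.086 = 1.764.
E[T] = exp(μ + σ²/2) = exp(1.764 + 0.5894) = 10.5 minutes.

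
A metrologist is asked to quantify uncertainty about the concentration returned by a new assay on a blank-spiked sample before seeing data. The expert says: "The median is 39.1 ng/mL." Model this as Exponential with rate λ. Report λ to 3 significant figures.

λ ≈ 0.0177

Exponential median = ln 2 / λ, so λ = ln 2 / 39.1 = 0.0177.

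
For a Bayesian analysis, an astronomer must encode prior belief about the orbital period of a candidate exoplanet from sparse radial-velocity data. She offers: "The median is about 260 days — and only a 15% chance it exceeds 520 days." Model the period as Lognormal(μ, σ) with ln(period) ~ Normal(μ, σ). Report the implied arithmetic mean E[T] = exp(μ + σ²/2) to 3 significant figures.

If T ~ Lognormal(μ,σ) then ln T ~ Normal(μ,σ), so the p-quantile of ln T is μ + z_p·σ.
ln(260) = 5.561 and ln(520) = 6.254; z_{0.5} = 0, z_{0.85} = 1.036.
σ = (6.254 − 5.561)/(1.036 − (0)) = 0.669.
μ = 5.561 − (0)·0.669 = 5.561.
E[T] = exp(μ + σ²/2) = exp(5.561 + 0.2236) = 325 days.

E[T] ≈ 325 days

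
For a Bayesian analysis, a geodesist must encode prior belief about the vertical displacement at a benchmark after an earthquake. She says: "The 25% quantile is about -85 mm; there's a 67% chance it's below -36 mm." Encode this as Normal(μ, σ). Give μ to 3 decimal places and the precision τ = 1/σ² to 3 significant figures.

μ = -55.343, τ = 0.000517

The p-quantile of Normal(μ,σ) is μ + z_p·σ, with z_{0.25} = -0.6745 and z_{0.67} = 0.4399.
Eliminate σ: μ = (z₂·x₁ − z₁·x₂)/(z₂ − z₁) = (0.4399·-85 − (-0.6745)·-36)/1.114 = -55.343.
Then σ = (x₂ − x₁)/(z₂ − z₁) = (-36 − -85)/1.114 = 43.970.
Precision τ = 1/σ² = 1/43.97² = 0.000517.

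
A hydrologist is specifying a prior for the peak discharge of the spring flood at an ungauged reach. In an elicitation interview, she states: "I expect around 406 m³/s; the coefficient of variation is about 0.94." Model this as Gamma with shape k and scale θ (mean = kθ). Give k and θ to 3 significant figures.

k ≈ 1.13, θ ≈ 359

For Gamma(k, scale θ): mean = kθ, variance = kθ², so CV = 1/√k.
CV = 0.94, hence k = 1/CV² = 1.13.
Then θ = mean/k = 406/1.13 = 359.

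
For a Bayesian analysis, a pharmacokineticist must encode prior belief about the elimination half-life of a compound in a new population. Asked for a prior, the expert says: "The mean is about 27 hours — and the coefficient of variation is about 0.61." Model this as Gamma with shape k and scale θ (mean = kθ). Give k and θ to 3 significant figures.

For Gamma(k, scale θ): mean = kθ, variance = kθ², so CV = 1/√k.
CV = 0.61, hence k = 1/CV² = 2.69.
Then θ = mean/k = 27/2.69 = 10.

k ≈ 2.69, θ ≈ 10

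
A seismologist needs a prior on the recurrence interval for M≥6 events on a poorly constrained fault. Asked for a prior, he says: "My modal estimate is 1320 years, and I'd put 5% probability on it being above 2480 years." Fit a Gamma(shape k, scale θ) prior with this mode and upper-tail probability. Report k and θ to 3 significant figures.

k ≈ 7.99, θ ≈ 189

Gamma(k,θ) with k>1 has mode (k−1)θ, so θ = 1320/(k−1).
Need P(X < 2480) = 0.95 with θ tied to k this way. Start at k = 2, θ = 1320: P(X<2480) ≈ 0.560.
Too low — raise k to concentrate. Iterating converges to k ≈ 7.99.
Then θ = 1320/(7.99−1) ≈ 189.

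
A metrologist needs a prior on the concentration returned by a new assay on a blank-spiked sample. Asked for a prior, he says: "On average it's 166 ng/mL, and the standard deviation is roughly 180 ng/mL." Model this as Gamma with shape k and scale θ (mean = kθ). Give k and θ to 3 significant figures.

k ≈ 0.85, θ ≈ 195

For Gamma(k, scale θ): mean = kθ, variance = kθ², so CV = 1/√k.
CV = SD/mean = 180/166 = 1.084, hence k = 1/CV² = 0.85.
Then θ = mean/k = 166/0.85 = 195.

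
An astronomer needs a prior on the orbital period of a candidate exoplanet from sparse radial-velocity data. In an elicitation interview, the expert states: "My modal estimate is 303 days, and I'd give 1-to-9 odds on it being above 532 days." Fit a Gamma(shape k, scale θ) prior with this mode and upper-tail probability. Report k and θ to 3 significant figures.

k ≈ 6.99, θ ≈ 50.5

Gamma(k,θ) with k>1 has mode (k−1)θ, so θ = 303/(k−1).
Need P(X < 532) = 0.9 with θ tied to k this way. Start at k = 2, θ = 303: P(X<532) ≈ 0.524.
Too low — raise k to concentrate. Iterating converges to k ≈ 6.99.
Then θ = 303/(6.99−1) ≈ 50.5.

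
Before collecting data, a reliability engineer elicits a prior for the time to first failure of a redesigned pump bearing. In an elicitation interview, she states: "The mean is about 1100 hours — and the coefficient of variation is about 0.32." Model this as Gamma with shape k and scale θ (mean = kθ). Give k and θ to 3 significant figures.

For Gamma(k, scale θ): mean = kθ, variance = kθ², so CV = 1/√k.
CV = 0.32, hence k = 1/CV² = 9.77.
Then θ = mean/k = 1100/9.77 = 113.

k ≈ 9.77, θ ≈ 113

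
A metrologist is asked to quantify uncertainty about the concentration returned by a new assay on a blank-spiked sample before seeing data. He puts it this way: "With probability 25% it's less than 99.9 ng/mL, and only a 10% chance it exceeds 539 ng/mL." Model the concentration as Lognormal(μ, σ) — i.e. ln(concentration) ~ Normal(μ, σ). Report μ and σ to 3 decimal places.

μ ≈ 5.185, σ ≈ 0.862

If T ~ Lognormal(μ,σ) then ln T ~ Normal(μ,σ), so the p-quantile of ln T is μ + z_p·σ.
ln(99.9) = 4.604 and ln(539) = 6.29; z_{0.25} = -0.6745, z_{0.9} = 1.282.
σ = (6.29 − 4.604)/(1.282 − (-0.6745)) = 0.862.
μ = 4.604 − (-0.6745)·0.862 = 5.185.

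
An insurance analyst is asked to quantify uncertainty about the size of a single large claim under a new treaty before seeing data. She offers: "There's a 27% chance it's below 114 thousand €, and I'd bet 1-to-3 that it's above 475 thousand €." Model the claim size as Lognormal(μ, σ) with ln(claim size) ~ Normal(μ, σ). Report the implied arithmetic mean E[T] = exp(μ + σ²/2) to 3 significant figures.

E[T] ≈ 416 thousand €

If T ~ Lognormal(μ,σ) then ln T ~ Normal(μ,σ), so the p-quantile of ln T is μ + z_p·σ.
ln(114) = 4.736 and ln(475) = 6.163; z_{0.27} = -0.6128, z_{0.75} = 0.6745.
σ = (6.163 − 4.736)/(0.6745 − (-0.6128)) = 1.109.
μ = 4.736 − (-0.6128)·1.109 = 5.416.
E[T] = exp(μ + σ²/2) = exp(5.416 + 0.6145) = 416 thousand €.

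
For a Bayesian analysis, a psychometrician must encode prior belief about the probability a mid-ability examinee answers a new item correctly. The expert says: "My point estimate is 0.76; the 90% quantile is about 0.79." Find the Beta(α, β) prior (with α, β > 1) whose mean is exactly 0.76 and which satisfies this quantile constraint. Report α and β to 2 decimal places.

With mean 0.76 fixed, write α = 0.76s, β = 0.24s where s = α+β.
Need P(θ < 0.79) = 0.9 under Beta(0.76s, 0.24s). Normal approximation: (q−m)/√(m(1−m)/s) ≈ z_{0.9} = 1.28, so s ≈ 0.76·0.24·(1.28)²/(0.79−0.76)² = 332.9.
At s = 332.9: P(θ<0.79) ≈ 0.903. Adjusting to match 0.9 gives s ≈ 324.57.
So α = 0.76·324.57 ≈ 246.68, β = 0.24·324.57 ≈ 77.90.

α ≈ 246.68, β ≈ 77.90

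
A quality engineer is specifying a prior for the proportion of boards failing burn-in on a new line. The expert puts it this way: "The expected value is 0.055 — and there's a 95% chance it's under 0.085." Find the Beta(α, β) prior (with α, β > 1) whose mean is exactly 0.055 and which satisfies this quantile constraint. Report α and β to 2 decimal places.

With mean 0.055 fixed, write α = 0.055s, β = 0.945s where s = α+β.
Need P(θ < 0.085) = 0.95 under Beta(0.055s, 0.945s). Normal approximation: (q−m)/√(m(1−m)/s) ≈ z_{0.95} = 1.64, so s ≈ 0.055·0.945·(1.64)²/(0.085−0.055)² = 156.2.
At s = 156.2: P(θ<0.085) ≈ 0.937. Adjusting to match 0.95 gives s ≈ 184.64.
So α = 0.055·184.64 ≈ 10.15, β = 0.945·184.64 ≈ 174.48.

α ≈ 10.15, β ≈ 174.48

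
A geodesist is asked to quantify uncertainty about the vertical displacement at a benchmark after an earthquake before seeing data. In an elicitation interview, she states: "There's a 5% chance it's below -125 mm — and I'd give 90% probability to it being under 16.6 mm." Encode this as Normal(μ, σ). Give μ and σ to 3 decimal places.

The p-quantile of Normal(μ,σ) is μ + z_p·σ, with z_{0.05} = -1.645 and z_{0.9} = 1.282.
Eliminate σ: μ = (z₂·x₁ − z₁·x₂)/(z₂ − z₁) = (1.282·-125 − (-1.645)·16.6)/2.926 = -45.410.
Then σ = (x₂ − x₁)/(z₂ − z₁) = (16.6 − -125)/2.926 = 48.387.

μ = -45.410, σ = 48.387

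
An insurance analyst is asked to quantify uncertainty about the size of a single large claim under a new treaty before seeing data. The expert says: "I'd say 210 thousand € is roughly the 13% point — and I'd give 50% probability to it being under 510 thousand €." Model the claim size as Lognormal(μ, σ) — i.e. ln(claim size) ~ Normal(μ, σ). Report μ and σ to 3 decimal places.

μ ≈ 6.234, σ ≈ 0.788

If T ~ Lognormal(μ,σ) then ln T ~ Normal(μ,σ), so the p-quantile of ln T is μ + z_p·σ.
ln(210) = 5.347 and ln(510) = 6.234; z_{0.13} = -1.126, z_{0.5} = 0.
σ = (6.234 − 5.347)/(0 − (-1.126)) = 0.788.
μ = 5.347 − (-1.126)·0.788 = 6.234.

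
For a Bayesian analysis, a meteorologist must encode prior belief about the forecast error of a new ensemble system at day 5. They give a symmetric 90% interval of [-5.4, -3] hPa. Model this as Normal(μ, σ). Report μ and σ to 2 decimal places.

μ = -4.20, σ = 0.73

A symmetric 90% interval runs μ ± z·σ with z = 1.645.
Half-width = 1.2, so σ = 1.2/1.645 = 0.73.
μ is the interval midpoint, -4.20.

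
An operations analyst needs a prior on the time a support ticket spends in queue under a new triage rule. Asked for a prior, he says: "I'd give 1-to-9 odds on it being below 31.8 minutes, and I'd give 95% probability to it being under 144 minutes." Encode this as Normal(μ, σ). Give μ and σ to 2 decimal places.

The p-quantile of Normal(μ,σ) is μ + z_p·σ, with z_{0.1} = -1.282 and z_{0.95} = 1.645.
Eliminate σ: μ = (z₂·x₁ − z₁·x₂)/(z₂ − z₁) = (1.645·31.8 − (-1.282)·144)/2.926 = 80.94.
Then σ = (x₂ − x₁)/(z₂ − z₁) = (144 − 31.8)/2.926 = 38.34.

μ = 80.94, σ = 38.34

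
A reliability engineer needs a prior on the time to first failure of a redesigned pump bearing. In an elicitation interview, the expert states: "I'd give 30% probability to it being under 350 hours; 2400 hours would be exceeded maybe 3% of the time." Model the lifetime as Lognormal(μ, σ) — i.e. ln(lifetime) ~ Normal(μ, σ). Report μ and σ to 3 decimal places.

μ ≈ 6.278, σ ≈ 0.800

If T ~ Lognormal(μ,σ) then ln T ~ Normal(μ,σ), so the p-quantile of ln T is μ + z_p·σ.
ln(350) = 5.858 and ln(2400) = 7.783; z_{0.3} = -0.5244, z_{0.97} = 1.881.
σ = (7.783 − 5.858)/(1.881 − (-0.5244)) = 0.800.
μ = 5.858 − (-0.5244)·0.800 = 6.278.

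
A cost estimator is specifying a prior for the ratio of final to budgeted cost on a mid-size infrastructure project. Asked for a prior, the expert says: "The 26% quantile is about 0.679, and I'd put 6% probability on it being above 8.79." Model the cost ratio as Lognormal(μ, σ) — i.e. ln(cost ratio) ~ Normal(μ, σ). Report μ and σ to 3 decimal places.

μ ≈ 0.362, σ ≈ 1.165

If T ~ Lognormal(μ,σ) then ln T ~ Normal(μ,σ), so the p-quantile of ln T is μ + z_p·σ.
ln(0.679) = -0.3871 and ln(8.79) = 2.174; z_{0.26} = -0.6433, z_{0.94} = 1.555.
σ = (2.174 − -0.3871)/(1.555 − (-0.6433)) = 1.165.
μ = -0.3871 − (-0.6433)·1.165 = 0.362.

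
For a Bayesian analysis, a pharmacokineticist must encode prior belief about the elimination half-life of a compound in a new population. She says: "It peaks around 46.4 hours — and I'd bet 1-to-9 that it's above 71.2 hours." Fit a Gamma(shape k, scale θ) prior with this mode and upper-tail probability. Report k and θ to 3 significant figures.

Gamma(k,θ) with k>1 has mode (k−1)θ, so θ = 46.4/(k−1).
Need P(X < 71.2) = 0.9 with θ tied to k this way. Start at k = 2, θ = 46.4: P(X<71.2) ≈ 0.454.
Too low — raise k to concentrate. Iterating converges to k ≈ 11.2.
Then θ = 46.4/(11.2−1) ≈ 4.56.

k ≈ 11.2, θ ≈ 4.56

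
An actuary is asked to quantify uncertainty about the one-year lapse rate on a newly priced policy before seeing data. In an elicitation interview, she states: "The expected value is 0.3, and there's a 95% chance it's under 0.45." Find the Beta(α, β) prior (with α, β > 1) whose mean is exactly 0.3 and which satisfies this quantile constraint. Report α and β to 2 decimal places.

With mean 0.3 fixed, write α = 0.3s, β = 0.7s where s = α+β.
Need P(θ < 0.45) = 0.95 under Beta(0.3s, 0.7s). Normal approximation: (q−m)/√(m(1−m)/s) ≈ z_{0.95} = 1.64, so s ≈ 0.3·0.7·(1.64)²/(0.45−0.3)² = 25.3.
At s = 25.3: P(θ<0.45) ≈ 0.944. Adjusting to match 0.95 gives s ≈ 27.30.
So α = 0.3·27.30 ≈ 8.19, β = 0.7·27.30 ≈ 19.11.

α ≈ 8.19, β ≈ 19.11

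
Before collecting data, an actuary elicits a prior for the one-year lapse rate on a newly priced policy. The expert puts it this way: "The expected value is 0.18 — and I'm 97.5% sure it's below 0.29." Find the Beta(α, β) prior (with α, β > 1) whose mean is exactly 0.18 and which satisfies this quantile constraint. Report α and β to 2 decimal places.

With mean 0.18 fixed, write α = 0.18s, β = 0.82s where s = α+β.
Need P(θ < 0.29) = 0.975 under Beta(0.18s, 0.82s). Normal approximation: (q−m)/√(m(1−m)/s) ≈ z_{0.975} = 1.96, so s ≈ 0.18·0.82·(1.96)²/(0.29−0.18)² = 46.9.
At s = 46.9: P(θ<0.29) ≈ 0.965. Adjusting to match 0.975 gives s ≈ 55.74.
So α = 0.18·55.74 ≈ 10.03, β = 0.82·55.74 ≈ 45.70.

α ≈ 10.03, β ≈ 45.70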